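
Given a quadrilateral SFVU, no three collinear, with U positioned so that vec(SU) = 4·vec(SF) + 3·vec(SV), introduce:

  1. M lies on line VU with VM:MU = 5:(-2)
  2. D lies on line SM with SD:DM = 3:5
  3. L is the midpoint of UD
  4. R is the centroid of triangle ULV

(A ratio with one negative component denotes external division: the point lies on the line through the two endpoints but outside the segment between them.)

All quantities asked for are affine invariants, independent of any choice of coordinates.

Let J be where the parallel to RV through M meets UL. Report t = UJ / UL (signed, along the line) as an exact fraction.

t = -1/3

Set S = (0, 0), F = (1, 0), V = (0, 1), U = (4, 3); any affine frame gives the same invariant.
1. M lies on line VU with VM:MU = 5:(-2) ⇒ M = (20/3, 13/3)
2. D lies on line SM with SD:DM = 3:5 ⇒ D = (5/2, 13/8)
3. L is the midpoint of UD ⇒ L = (13/4, 37/16)
4. R is the centroid of triangle ULV ⇒ R = (29/12, 101/48)
through M parallel to RV: direction (-29/12, -53/48); meets UL at J = (17/4, 155/48)
J = U + t·(L−U) with t = -1/3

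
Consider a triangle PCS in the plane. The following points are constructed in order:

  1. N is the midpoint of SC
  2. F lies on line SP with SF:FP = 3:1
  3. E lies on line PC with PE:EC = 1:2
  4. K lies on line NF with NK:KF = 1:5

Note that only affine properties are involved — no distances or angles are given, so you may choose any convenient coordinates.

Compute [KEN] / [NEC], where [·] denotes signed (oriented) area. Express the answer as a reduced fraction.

Set P = (0, 0), C = (1, 0), S = (0, 1); any affine frame gives the same invariant.
1. N is the midpoint of SC ⇒ N = (1/2, 1/2)
2. F lies on line SP with SF:FP = 3:1 ⇒ F = (0, 1/4)
3. E lies on line PC with PE:EC = 1:2 ⇒ E = (1/3, 0)
4. K lies on line NF with NK:KF = 1:5 ⇒ K = (5/12, 11/24)
2·[KEN] = 5/144, 2·[NEC] = 1/3
[KEN]:[NEC] = 5/144:1/3 = 5/48

[KEN]:[NEC] = 5/48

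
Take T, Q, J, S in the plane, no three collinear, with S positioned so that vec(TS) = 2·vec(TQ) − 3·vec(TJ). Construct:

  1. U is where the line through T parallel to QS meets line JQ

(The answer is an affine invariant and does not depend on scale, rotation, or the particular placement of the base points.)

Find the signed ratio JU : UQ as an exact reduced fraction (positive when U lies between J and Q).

Choose coordinates T = (0, 0), Q = (1, 0), J = (0, 1), S = (2, -3).
1. U is where the line through T parallel to QS meets line JQ ⇒ U = (-1/2, 3/2)
U = J + t·(Q−J) with t = -1/2, so JU:UQ = t:(1−t) = -1/2:3/2

JU:UQ = -1/3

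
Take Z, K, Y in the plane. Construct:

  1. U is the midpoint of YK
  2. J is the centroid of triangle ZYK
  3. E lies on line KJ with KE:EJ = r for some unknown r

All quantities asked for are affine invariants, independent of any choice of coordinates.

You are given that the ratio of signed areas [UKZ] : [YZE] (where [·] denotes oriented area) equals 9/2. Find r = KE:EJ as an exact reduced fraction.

r = -5/2

Work in coordinates with Z = (0, 0), K = (1, 0), Y = (0, 1).
1. U is the midpoint of YK ⇒ U = (1/2, 1/2)
2. J is the centroid of triangle ZYK ⇒ J = (1/3, 1/3)
3. With KE:EJ = r, write λ = r/(r+1) so E = K + λ·(J−K); E is affine-linear in λ
Every point depending on E is an affine combination of E and λ-independent points, so each such coordinate is linear in λ; the λ² term in each signed area is a multiple of (J−K)×(J−K) = 0, so 2·[UKZ] and 2·[YZE] are each linear in λ. Evaluating at λ=0 and λ=1:
  2·[UKZ] = -1/2,   2·[YZE] = -2/3·λ + 1
So [UKZ]:[YZE] = (-1/2) / (-2/3·λ + 1). Setting this equal to 9/2:
  -1/2 = 9/2·(-2/3·λ + 1)  ⇒  λ = 5/3
Then r = λ/(1−λ) = (5/3)/(-2/3) = -5/2. Check: with r = -5/2, E = (-1/9, 5/9) and [UKZ]:[YZE] = 9/2 as required.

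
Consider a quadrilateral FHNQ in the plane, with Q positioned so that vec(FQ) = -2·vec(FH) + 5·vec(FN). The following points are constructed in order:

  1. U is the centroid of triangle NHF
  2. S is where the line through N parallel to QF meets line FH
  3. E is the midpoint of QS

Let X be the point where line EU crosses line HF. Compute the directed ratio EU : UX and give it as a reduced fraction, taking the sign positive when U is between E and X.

Choose coordinates F = (0, 0), H = (1, 0), N = (0, 1), Q = (-2, 5).
1. U is the centroid of triangle NHF ⇒ U = (1/3, 1/3)
2. S is where the line through N parallel to QF meets line FH ⇒ S = (2/5, 0)
3. E is the midpoint of QS ⇒ E = (-4/5, 5/2)
line EU meets HF at X = (33/65, 0)
U = E + t·(X−E) with t = 13/15, so EU:UX = 13/15:2/15

EU:UX = 13/2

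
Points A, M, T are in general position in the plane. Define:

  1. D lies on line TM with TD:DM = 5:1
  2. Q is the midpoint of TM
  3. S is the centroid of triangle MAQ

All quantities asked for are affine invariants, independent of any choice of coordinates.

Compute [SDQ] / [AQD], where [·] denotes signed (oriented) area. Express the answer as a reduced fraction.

Set A = (0, 0), M = (1, 0), T = (0, 1); any affine frame gives the same invariant.
1. D lies on line TM with TD:DM = 5:1 ⇒ D = (5/6, 1/6)
2. Q is the midpoint of TM ⇒ Q = (1/2, 1/2)
3. S is the centroid of triangle MAQ ⇒ S = (1/2, 1/6)
2·[SDQ] = 1/9, 2·[AQD] = -1/3
[SDQ]:[AQD] = 1/9:-1/3 = -1/3

[SDQ]:[AQD] = -1/3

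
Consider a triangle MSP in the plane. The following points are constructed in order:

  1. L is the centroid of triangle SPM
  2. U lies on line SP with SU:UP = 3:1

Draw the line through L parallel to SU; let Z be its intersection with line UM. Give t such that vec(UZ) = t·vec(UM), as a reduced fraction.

Assign M = (0, 0), S = (1, 0), P = (0, 1) — the answer is frame-independent, so this choice is without loss of generality.
1. L is the centroid of triangle SPM ⇒ L = (1/3, 1/3)
2. U lies on line SP with SU:UP = 3:1 ⇒ U = (1/4, 3/4)
through L parallel to SU: direction (-3/4, 3/4); meets UM at Z = (1/6, 1/2)
Z = U + t·(M−U) with t = 1/3

t = 1/3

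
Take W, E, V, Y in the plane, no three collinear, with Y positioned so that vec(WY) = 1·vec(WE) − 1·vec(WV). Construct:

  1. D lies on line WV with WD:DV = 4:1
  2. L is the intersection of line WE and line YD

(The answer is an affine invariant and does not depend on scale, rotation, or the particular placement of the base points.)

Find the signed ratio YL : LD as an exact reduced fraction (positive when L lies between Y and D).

Set W = (0, 0), E = (1, 0), V = (0, 1), Y = (1, -1); any affine frame gives the same invariant.
1. D lies on line WV with WD:DV = 4:1 ⇒ D = (0, 4/5)
2. L is the intersection of line WE and line YD ⇒ L = (4/9, 0)
L = Y + t·(D−Y) with t = 5/9, so YL:LD = t:(1−t) = 5/9:4/9

YL:LD = 5/4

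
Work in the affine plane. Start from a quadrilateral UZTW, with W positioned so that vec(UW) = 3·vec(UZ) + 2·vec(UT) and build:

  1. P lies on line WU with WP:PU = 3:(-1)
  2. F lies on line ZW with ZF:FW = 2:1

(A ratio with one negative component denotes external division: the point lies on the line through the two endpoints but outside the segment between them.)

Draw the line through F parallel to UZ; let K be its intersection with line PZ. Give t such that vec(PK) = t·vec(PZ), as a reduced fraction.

t = 7/3

Set U = (0, 0), Z = (1, 0), T = (0, 1), W = (3, 2); any affine frame gives the same invariant.
1. P lies on line WU with WP:PU = 3:(-1) ⇒ P = (-3/2, -1)
2. F lies on line ZW with ZF:FW = 2:1 ⇒ F = (7/3, 4/3)
through F parallel to UZ: direction (1, 0); meets PZ at K = (13/3, 4/3)
K = P + t·(Z−P) with t = 7/3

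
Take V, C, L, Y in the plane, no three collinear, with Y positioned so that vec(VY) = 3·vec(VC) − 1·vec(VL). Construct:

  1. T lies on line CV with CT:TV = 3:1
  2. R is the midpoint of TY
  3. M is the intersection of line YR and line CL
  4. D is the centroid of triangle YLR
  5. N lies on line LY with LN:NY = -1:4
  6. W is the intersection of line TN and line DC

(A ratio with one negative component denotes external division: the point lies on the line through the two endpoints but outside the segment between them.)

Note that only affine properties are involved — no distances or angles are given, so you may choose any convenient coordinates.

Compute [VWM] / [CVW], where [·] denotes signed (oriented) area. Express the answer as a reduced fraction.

[VWM]:[CVW] = 41/28

Assign V = (0, 0), C = (1, 0), L = (0, 1), Y = (3, -1) — the answer is frame-independent, so this choice is without loss of generality.
1. T lies on line CV with CT:TV = 3:1 ⇒ T = (1/4, 0)
2. R is the midpoint of TY ⇒ R = (13/8, -1/2)
3. M is the intersection of line YR and line CL ⇒ M = (10/7, -3/7)
4. D is the centroid of triangle YLR ⇒ D = (37/24, -1/6)
5. N lies on line LY with LN:NY = -1:4 ⇒ N = (-1, 5/3)
6. W is the intersection of line TN and line DC ⇒ W = (1/40, 3/10)
2·[VWM] = -123/280, 2·[CVW] = -3/10
[VWM]:[CVW] = -123/280:-3/10 = 41/28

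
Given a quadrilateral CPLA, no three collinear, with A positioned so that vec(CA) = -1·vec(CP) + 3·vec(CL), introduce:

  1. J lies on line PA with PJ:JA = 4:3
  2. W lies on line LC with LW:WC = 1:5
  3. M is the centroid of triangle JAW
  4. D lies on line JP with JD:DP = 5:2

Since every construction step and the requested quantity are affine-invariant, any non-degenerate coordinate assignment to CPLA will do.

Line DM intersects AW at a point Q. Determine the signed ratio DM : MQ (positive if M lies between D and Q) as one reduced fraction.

DM:MQ = 34/7

Assign C = (0, 0), P = (1, 0), L = (0, 1), A = (-1, 3) — the answer is frame-independent, so this choice is without loss of generality.
1. J lies on line PA with PJ:JA = 4:3 ⇒ J = (-1/7, 12/7)
2. W lies on line LC with LW:WC = 1:5 ⇒ W = (0, 5/6)
3. M is the centroid of triangle JAW ⇒ M = (-8/21, 233/126)
4. D lies on line JP with JD:DP = 5:2 ⇒ D = (33/49, 24/49)
line DM meets AW at Q = (-61/102, 1303/612)
M = D + t·(Q−D) with t = 34/41, so DM:MQ = 34/41:7/41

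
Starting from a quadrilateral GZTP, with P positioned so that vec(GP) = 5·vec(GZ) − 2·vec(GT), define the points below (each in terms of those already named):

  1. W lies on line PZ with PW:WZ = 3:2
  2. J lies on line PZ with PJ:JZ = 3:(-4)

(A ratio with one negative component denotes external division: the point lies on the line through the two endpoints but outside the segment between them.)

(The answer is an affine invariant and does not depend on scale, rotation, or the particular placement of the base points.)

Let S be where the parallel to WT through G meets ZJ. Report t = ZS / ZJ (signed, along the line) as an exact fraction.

Work in coordinates with G = (0, 0), Z = (1, 0), T = (0, 1), P = (5, -2).
1. W lies on line PZ with PW:WZ = 3:2 ⇒ W = (13/5, -4/5)
2. J lies on line PZ with PJ:JZ = 3:(-4) ⇒ J = (17, -8)
through G parallel to WT: direction (-13/5, 9/5); meets ZJ at S = (-13/5, 9/5)
S = Z + t·(J−Z) with t = -9/40

t = -9/40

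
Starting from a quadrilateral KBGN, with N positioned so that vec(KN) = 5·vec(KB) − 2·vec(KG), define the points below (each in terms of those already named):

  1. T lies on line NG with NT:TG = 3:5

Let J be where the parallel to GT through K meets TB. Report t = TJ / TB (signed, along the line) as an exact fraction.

Choose coordinates K = (0, 0), B = (1, 0), G = (0, 1), N = (5, -2).
1. T lies on line NG with NT:TG = 3:5 ⇒ T = (25/8, -7/8)
through K parallel to GT: direction (25/8, -15/8); meets TB at J = (-35/16, 21/16)
J = T + t·(B−T) with t = 5/2

t = 5/2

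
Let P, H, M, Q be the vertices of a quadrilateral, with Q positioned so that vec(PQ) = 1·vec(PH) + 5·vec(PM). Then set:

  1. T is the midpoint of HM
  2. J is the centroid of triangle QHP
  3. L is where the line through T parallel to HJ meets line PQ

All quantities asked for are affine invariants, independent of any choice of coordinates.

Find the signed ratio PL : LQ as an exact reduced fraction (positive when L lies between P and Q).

PL:LQ = 3/7

Assign P = (0, 0), H = (1, 0), M = (0, 1), Q = (1, 5) — the answer is frame-independent, so this choice is without loss of generality.
1. T is the midpoint of HM ⇒ T = (1/2, 1/2)
2. J is the centroid of triangle QHP ⇒ J = (2/3, 5/3)
3. L is where the line through T parallel to HJ meets line PQ ⇒ L = (3/10, 3/2)
L = P + t·(Q−P) with t = 3/10, so PL:LQ = t:(1−t) = 3/10:7/10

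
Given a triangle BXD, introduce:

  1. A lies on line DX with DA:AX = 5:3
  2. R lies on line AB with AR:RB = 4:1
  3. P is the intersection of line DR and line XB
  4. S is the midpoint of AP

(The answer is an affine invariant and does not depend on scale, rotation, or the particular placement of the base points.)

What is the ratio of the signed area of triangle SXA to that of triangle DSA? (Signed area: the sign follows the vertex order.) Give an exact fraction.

[SXA]:[DSA] = 3/5

Assign B = (0, 0), X = (1, 0), D = (0, 1) — the answer is frame-independent, so this choice is without loss of generality.
1. A lies on line DX with DA:AX = 5:3 ⇒ A = (5/8, 3/8)
2. R lies on line AB with AR:RB = 4:1 ⇒ R = (1/8, 3/40)
3. P is the intersection of line DR and line XB ⇒ P = (5/37, 0)
4. S is the midpoint of AP ⇒ S = (225/592, 3/16)
2·[SXA] = 6/37, 2·[DSA] = 10/37
[SXA]:[DSA] = 6/37:10/37 = 3/5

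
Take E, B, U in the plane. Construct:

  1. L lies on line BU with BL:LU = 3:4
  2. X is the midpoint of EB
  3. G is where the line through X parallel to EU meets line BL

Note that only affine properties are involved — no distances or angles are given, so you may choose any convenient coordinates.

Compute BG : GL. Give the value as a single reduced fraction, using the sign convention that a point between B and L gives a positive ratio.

Work in coordinates with E = (0, 0), B = (1, 0), U = (0, 1).
1. L lies on line BU with BL:LU = 3:4 ⇒ L = (4/7, 3/7)
2. X is the midpoint of EB ⇒ X = (1/2, 0)
3. G is where the line through X parallel to EU meets line BL ⇒ G = (1/2, 1/2)
G = B + t·(L−B) with t = 7/6, so BG:GL = t:(1−t) = 7/6:-1/6

BG:GL = -7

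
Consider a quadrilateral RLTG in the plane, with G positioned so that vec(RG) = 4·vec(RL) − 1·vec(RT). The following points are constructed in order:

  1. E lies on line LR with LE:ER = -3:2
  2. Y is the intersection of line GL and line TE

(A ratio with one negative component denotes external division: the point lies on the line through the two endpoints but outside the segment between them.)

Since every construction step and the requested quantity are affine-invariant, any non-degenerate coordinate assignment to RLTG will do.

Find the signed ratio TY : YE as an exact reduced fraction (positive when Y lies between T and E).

Assign R = (0, 0), L = (1, 0), T = (0, 1), G = (4, -1) — the answer is frame-independent, so this choice is without loss of generality.
1. E lies on line LR with LE:ER = -3:2 ⇒ E = (-2, 0)
2. Y is the intersection of line GL and line TE ⇒ Y = (-4/5, 3/5)
Y = T + t·(E−T) with t = 2/5, so TY:YE = t:(1−t) = 2/5:3/5

TY:YE = 2/3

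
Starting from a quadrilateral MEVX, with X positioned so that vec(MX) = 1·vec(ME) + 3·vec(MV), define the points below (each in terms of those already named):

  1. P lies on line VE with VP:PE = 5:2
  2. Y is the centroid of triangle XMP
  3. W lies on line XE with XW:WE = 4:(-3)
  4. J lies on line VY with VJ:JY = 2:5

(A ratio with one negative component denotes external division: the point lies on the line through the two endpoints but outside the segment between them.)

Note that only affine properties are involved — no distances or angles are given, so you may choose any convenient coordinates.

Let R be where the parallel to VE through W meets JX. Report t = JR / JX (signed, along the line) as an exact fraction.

t = -193/59

Set M = (0, 0), E = (1, 0), V = (0, 1), X = (1, 3); any affine frame gives the same invariant.
1. P lies on line VE with VP:PE = 5:2 ⇒ P = (5/7, 2/7)
2. Y is the centroid of triangle XMP ⇒ Y = (4/7, 23/21)
3. W lies on line XE with XW:WE = 4:(-3) ⇒ W = (1, -9)
4. J lies on line VY with VJ:JY = 2:5 ⇒ J = (8/49, 151/147)
through W parallel to VE: direction (1, -1); meets JX at R = (-1063/413, -2241/413)
R = J + t·(X−J) with t = -193/59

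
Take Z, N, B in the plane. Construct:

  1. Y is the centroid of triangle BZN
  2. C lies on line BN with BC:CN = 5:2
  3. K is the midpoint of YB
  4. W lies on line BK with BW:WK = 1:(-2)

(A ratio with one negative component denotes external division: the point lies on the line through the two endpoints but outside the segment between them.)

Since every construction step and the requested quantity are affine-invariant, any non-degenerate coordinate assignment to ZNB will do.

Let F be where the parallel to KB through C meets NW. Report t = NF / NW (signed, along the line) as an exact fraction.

Set Z = (0, 0), N = (1, 0), B = (0, 1); any affine frame gives the same invariant.
1. Y is the centroid of triangle BZN ⇒ Y = (1/3, 1/3)
2. C lies on line BN with BC:CN = 5:2 ⇒ C = (5/7, 2/7)
3. K is the midpoint of YB ⇒ K = (1/6, 2/3)
4. W lies on line BK with BW:WK = 1:(-2) ⇒ W = (-1/6, 4/3)
through C parallel to KB: direction (-1/6, 1/3); meets NW at F = (2/3, 8/21)
F = N + t·(W−N) with t = 2/7

t = 2/7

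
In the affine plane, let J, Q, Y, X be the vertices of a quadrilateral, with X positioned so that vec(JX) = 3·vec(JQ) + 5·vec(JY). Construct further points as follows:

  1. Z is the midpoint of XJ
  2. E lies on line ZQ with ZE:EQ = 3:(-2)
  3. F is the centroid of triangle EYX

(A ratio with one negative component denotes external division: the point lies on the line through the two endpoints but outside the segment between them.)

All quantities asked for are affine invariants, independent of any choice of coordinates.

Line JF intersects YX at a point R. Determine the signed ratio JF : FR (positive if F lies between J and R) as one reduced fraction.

JF:FR = -1/2

Assign J = (0, 0), Q = (1, 0), Y = (0, 1), X = (3, 5) — the answer is frame-independent, so this choice is without loss of generality.
1. Z is the midpoint of XJ ⇒ Z = (3/2, 5/2)
2. E lies on line ZQ with ZE:EQ = 3:(-2) ⇒ E = (0, -5)
3. F is the centroid of triangle EYX ⇒ F = (1, 1/3)
line JF meets YX at R = (-1, -1/3)
F = J + t·(R−J) with t = -1, so JF:FR = -1:2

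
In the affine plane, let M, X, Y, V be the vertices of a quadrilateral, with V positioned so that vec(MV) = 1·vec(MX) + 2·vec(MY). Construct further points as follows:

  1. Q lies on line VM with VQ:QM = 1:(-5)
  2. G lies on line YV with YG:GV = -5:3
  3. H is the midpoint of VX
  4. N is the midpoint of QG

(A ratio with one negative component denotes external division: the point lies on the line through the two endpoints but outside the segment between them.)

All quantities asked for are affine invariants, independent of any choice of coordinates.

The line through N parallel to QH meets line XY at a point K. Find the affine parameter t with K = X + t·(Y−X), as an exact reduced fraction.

t = -9/28

Assign M = (0, 0), X = (1, 0), Y = (0, 1), V = (1, 2) — the answer is frame-independent, so this choice is without loss of generality.
1. Q lies on line VM with VQ:QM = 1:(-5) ⇒ Q = (5/4, 5/2)
2. G lies on line YV with YG:GV = -5:3 ⇒ G = (5/2, 7/2)
3. H is the midpoint of VX ⇒ H = (1, 1)
4. N is the midpoint of QG ⇒ N = (15/8, 3)
through N parallel to QH: direction (-1/4, -3/2); meets XY at K = (37/28, -9/28)
K = X + t·(Y−X) with t = -9/28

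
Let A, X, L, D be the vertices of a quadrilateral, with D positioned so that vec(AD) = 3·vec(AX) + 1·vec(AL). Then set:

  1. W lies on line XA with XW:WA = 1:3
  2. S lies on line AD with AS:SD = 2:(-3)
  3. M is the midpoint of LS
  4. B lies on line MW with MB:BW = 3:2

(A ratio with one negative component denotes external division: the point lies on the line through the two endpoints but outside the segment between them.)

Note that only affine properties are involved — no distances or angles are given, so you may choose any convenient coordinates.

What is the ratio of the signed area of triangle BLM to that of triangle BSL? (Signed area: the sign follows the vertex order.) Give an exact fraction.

[BLM]:[BSL] = -1/2

Assign A = (0, 0), X = (1, 0), L = (0, 1), D = (3, 1) — the answer is frame-independent, so this choice is without loss of generality.
1. W lies on line XA with XW:WA = 1:3 ⇒ W = (3/4, 0)
2. S lies on line AD with AS:SD = 2:(-3) ⇒ S = (-6, -2)
3. M is the midpoint of LS ⇒ M = (-3, -1/2)
4. B lies on line MW with MB:BW = 3:2 ⇒ B = (-3/4, -1/5)
2·[BLM] = 99/40, 2·[BSL] = -99/20
[BLM]:[BSL] = 99/40:-99/20 = -1/2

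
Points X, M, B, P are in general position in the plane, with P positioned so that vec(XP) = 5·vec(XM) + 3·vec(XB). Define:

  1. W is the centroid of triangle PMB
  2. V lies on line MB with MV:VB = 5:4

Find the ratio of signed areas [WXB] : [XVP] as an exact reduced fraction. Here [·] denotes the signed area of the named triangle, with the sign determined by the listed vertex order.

[WXB]:[XVP] = 18/13

Set X = (0, 0), M = (1, 0), B = (0, 1), P = (5, 3); any affine frame gives the same invariant.
1. W is the centroid of triangle PMB ⇒ W = (2, 4/3)
2. V lies on line MB with MV:VB = 5:4 ⇒ V = (4/9, 5/9)
2·[WXB] = -2, 2·[XVP] = -13/9
[WXB]:[XVP] = -2:-13/9 = 18/13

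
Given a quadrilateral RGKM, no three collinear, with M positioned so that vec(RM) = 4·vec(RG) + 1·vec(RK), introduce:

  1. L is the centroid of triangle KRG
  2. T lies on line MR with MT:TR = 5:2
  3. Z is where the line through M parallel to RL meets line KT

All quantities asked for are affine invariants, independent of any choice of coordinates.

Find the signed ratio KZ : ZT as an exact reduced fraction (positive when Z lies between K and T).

KZ:ZT = -28/15

Work in coordinates with R = (0, 0), G = (1, 0), K = (0, 1), M = (4, 1).
1. L is the centroid of triangle KRG ⇒ L = (1/3, 1/3)
2. T lies on line MR with MT:TR = 5:2 ⇒ T = (8/7, 2/7)
3. Z is where the line through M parallel to RL meets line KT ⇒ Z = (32/13, -7/13)
Z = K + t·(T−K) with t = 28/13, so KZ:ZT = t:(1−t) = 28/13:-15/13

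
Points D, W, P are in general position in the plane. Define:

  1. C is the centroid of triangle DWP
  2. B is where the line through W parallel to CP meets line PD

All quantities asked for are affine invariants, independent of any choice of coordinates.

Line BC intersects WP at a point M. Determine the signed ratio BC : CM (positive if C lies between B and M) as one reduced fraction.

BC:CM = -4

Set D = (0, 0), W = (1, 0), P = (0, 1); any affine frame gives the same invariant.
1. C is the centroid of triangle DWP ⇒ C = (1/3, 1/3)
2. B is where the line through W parallel to CP meets line PD ⇒ B = (0, 2)
line BC meets WP at M = (1/4, 3/4)
C = B + t·(M−B) with t = 4/3, so BC:CM = 4/3:-1/3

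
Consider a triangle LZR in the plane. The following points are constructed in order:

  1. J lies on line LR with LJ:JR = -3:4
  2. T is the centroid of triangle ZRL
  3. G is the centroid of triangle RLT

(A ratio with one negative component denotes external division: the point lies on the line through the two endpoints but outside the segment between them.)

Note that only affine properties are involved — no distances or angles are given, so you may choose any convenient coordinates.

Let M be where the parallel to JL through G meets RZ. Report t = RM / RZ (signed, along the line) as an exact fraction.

Set L = (0, 0), Z = (1, 0), R = (0, 1); any affine frame gives the same invariant.
1. J lies on line LR with LJ:JR = -3:4 ⇒ J = (0, -3)
2. T is the centroid of triangle ZRL ⇒ T = (1/3, 1/3)
3. G is the centroid of triangle RLT ⇒ G = (1/9, 4/9)
through G parallel to JL: direction (0, 3); meets RZ at M = (1/9, 8/9)
M = R + t·(Z−R) with t = 1/9

t = 1/9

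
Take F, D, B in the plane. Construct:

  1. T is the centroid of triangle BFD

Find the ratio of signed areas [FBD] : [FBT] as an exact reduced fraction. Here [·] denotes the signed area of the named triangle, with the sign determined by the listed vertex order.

[FBD]:[FBT] = 3

Choose coordinates F = (0, 0), D = (1, 0), B = (0, 1).
1. T is the centroid of triangle BFD ⇒ T = (1/3, 1/3)
2·[FBD] = -1, 2·[FBT] = -1/3
[FBD]:[FBT] = -1:-1/3 = 3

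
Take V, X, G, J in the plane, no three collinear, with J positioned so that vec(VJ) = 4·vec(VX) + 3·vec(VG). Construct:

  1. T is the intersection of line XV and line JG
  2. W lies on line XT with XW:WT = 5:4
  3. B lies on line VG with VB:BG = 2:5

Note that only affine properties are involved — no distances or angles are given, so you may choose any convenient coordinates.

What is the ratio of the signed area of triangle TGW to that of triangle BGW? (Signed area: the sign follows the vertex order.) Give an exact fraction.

[TGW]:[BGW] = -14/5

Choose coordinates V = (0, 0), X = (1, 0), G = (0, 1), J = (4, 3).
1. T is the intersection of line XV and line JG ⇒ T = (-2, 0)
2. W lies on line XT with XW:WT = 5:4 ⇒ W = (-2/3, 0)
3. B lies on line VG with VB:BG = 2:5 ⇒ B = (0, 2/7)
2·[TGW] = -4/3, 2·[BGW] = 10/21
[TGW]:[BGW] = -4/3:10/21 = -14/5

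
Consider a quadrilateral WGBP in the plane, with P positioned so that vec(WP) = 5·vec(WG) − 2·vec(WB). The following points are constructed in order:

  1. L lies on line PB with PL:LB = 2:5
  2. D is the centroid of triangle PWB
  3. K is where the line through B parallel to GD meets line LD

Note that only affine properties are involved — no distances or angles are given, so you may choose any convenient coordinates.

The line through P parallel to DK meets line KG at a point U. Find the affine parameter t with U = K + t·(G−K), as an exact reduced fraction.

Choose coordinates W = (0, 0), G = (1, 0), B = (0, 1), P = (5, -2).
1. L lies on line PB with PL:LB = 2:5 ⇒ L = (25/7, -8/7)
2. D is the centroid of triangle PWB ⇒ D = (5/3, -1/3)
3. K is where the line through B parallel to GD meets line LD ⇒ K = (25/3, -19/6)
through P parallel to DK: direction (20/3, -17/6); meets KG at U = (45, -19)
U = K + t·(G−K) with t = -5

t = -5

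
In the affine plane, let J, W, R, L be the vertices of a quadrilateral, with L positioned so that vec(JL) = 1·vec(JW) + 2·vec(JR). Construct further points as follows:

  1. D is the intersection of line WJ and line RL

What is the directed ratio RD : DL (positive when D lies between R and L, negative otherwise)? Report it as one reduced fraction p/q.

Set J = (0, 0), W = (1, 0), R = (0, 1), L = (1, 2); any affine frame gives the same invariant.
1. D is the intersection of line WJ and line RL ⇒ D = (-1, 0)
D = R + t·(L−R) with t = -1, so RD:DL = t:(1−t) = -1:2

RD:DL = -1/2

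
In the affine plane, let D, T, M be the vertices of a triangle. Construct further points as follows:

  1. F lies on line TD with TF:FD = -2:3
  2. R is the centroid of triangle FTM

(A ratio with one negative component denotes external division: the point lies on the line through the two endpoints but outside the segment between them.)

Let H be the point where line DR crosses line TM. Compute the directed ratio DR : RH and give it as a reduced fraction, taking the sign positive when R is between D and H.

Set D = (0, 0), T = (1, 0), M = (0, 1); any affine frame gives the same invariant.
1. F lies on line TD with TF:FD = -2:3 ⇒ F = (3, 0)
2. R is the centroid of triangle FTM ⇒ R = (4/3, 1/3)
line DR meets TM at H = (4/5, 1/5)
R = D + t·(H−D) with t = 5/3, so DR:RH = 5/3:-2/3

DR:RH = -5/2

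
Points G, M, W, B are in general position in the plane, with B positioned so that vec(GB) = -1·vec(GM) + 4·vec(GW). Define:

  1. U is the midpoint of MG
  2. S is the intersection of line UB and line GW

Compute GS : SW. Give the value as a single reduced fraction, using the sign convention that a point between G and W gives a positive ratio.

Choose coordinates G = (0, 0), M = (1, 0), W = (0, 1), B = (-1, 4).
1. U is the midpoint of MG ⇒ U = (1/2, 0)
2. S is the intersection of line UB and line GW ⇒ S = (0, 4/3)
S = G + t·(W−G) with t = 4/3, so GS:SW = t:(1−t) = 4/3:-1/3

GS:SW = -4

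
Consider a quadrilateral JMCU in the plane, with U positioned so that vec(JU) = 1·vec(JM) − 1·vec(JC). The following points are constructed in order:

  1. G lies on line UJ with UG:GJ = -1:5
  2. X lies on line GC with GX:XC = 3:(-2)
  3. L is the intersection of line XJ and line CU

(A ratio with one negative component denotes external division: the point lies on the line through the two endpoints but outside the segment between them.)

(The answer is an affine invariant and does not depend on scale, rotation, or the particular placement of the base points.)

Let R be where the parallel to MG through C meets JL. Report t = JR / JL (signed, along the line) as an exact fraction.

Choose coordinates J = (0, 0), M = (1, 0), C = (0, 1), U = (1, -1).
1. G lies on line UJ with UG:GJ = -1:5 ⇒ G = (5/4, -5/4)
2. X lies on line GC with GX:XC = 3:(-2) ⇒ X = (-5/2, 11/2)
3. L is the intersection of line XJ and line CU ⇒ L = (-5, 11)
through C parallel to MG: direction (1/4, -5/4); meets JL at R = (5/14, -11/14)
R = J + t·(L−J) with t = -1/14

t = -1/14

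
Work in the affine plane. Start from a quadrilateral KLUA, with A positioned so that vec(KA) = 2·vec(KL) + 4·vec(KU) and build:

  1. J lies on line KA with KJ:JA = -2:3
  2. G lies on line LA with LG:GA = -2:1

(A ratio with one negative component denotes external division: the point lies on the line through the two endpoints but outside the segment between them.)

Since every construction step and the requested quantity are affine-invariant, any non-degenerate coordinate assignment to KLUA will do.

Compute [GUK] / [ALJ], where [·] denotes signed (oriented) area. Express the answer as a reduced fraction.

[GUK]:[ALJ] = -1/4

Work in coordinates with K = (0, 0), L = (1, 0), U = (0, 1), A = (2, 4).
1. J lies on line KA with KJ:JA = -2:3 ⇒ J = (-4, -8)
2. G lies on line LA with LG:GA = -2:1 ⇒ G = (3, 8)
2·[GUK] = 3, 2·[ALJ] = -12
[GUK]:[ALJ] = 3:-12 = -1/4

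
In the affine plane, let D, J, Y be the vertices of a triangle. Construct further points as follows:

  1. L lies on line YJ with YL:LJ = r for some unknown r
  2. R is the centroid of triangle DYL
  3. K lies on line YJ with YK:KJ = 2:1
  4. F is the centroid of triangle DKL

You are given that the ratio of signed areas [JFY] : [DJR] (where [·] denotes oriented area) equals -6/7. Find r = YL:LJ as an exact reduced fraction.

Work in coordinates with D = (0, 0), J = (1, 0), Y = (0, 1).
1. With YL:LJ = r, write λ = r/(r+1) so L = Y + λ·(J−Y); L is affine-linear in λ
2. R is the centroid of triangle DYL ⇒ R is an affine combination of earlier points and hence also affine-linear in λ
3. K lies on line YJ with YK:KJ = 2:1 ⇒ K = (2/3, 1/3)
4. F is the centroid of triangle DKL ⇒ F is an affine combination of earlier points and hence also affine-linear in λ
Every point depending on L is an affine combination of L and λ-independent points, so each such coordinate is linear in λ; the λ² term in each signed area is a multiple of (J−Y)×(J−Y) = 0, so 2·[JFY] and 2·[DJR] are each linear in λ. Evaluating at λ=0 and λ=1:
  2·[JFY] = -1/3,   2·[DJR] = -1/3·λ + 2/3
So [JFY]:[DJR] = (-1/3) / (-1/3·λ + 2/3). Setting this equal to -6/7:
  -1/3 = -6/7·(-1/3·λ + 2/3)  ⇒  λ = 5/6
Then r = λ/(1−λ) = (5/6)/(1/6) = 5. Check: with r = 5, L = (5/6, 1/6) and [JFY]:[DJR] = -6/7 as required.

r = 5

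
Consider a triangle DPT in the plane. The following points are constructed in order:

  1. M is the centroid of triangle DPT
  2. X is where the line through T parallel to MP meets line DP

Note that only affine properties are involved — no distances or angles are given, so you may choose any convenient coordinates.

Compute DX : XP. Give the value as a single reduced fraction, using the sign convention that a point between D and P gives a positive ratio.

Set D = (0, 0), P = (1, 0), T = (0, 1); any affine frame gives the same invariant.
1. M is the centroid of triangle DPT ⇒ M = (1/3, 1/3)
2. X is where the line through T parallel to MP meets line DP ⇒ X = (2, 0)
X = D + t·(P−D) with t = 2, so DX:XP = t:(1−t) = 2:-1

DX:XP = -2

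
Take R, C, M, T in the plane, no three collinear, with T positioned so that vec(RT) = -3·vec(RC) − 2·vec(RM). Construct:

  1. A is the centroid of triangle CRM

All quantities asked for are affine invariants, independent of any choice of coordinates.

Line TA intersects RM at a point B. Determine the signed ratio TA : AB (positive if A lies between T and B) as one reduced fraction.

Set R = (0, 0), C = (1, 0), M = (0, 1), T = (-3, -2); any affine frame gives the same invariant.
1. A is the centroid of triangle CRM ⇒ A = (1/3, 1/3)
line TA meets RM at B = (0, 1/10)
A = T + t·(B−T) with t = 10/9, so TA:AB = 10/9:-1/9

TA:AB = -10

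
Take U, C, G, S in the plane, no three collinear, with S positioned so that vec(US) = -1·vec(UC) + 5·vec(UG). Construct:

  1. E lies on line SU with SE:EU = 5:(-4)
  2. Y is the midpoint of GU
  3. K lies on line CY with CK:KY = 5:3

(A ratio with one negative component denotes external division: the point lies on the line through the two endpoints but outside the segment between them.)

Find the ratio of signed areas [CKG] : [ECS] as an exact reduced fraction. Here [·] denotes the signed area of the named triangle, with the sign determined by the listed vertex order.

Work in coordinates with U = (0, 0), C = (1, 0), G = (0, 1), S = (-1, 5).
1. E lies on line SU with SE:EU = 5:(-4) ⇒ E = (4, -20)
2. Y is the midpoint of GU ⇒ Y = (0, 1/2)
3. K lies on line CY with CK:KY = 5:3 ⇒ K = (3/8, 5/16)
2·[CKG] = -5/16, 2·[ECS] = 25
[CKG]:[ECS] = -5/16:25 = -1/80

[CKG]:[ECS] = -1/80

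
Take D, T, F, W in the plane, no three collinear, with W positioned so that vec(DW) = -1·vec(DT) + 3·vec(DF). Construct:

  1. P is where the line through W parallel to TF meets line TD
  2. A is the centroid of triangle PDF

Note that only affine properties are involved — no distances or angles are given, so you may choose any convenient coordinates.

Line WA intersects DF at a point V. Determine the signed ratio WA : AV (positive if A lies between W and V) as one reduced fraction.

Assign D = (0, 0), T = (1, 0), F = (0, 1), W = (-1, 3) — the answer is frame-independent, so this choice is without loss of generality.
1. P is where the line through W parallel to TF meets line TD ⇒ P = (2, 0)
2. A is the centroid of triangle PDF ⇒ A = (2/3, 1/3)
line WA meets DF at V = (0, 7/5)
A = W + t·(V−W) with t = 5/3, so WA:AV = 5/3:-2/3

WA:AV = -5/2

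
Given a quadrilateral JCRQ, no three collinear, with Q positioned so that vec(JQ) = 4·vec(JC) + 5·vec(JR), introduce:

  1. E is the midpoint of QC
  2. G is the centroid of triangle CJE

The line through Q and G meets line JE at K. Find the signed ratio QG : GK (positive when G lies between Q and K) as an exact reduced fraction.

Set J = (0, 0), C = (1, 0), R = (0, 1), Q = (4, 5); any affine frame gives the same invariant.
1. E is the midpoint of QC ⇒ E = (5/2, 5/2)
2. G is the centroid of triangle CJE ⇒ G = (7/6, 5/6)
line QG meets JE at K = (15/8, 15/8)
G = Q + t·(K−Q) with t = 4/3, so QG:GK = 4/3:-1/3

QG:GK = -4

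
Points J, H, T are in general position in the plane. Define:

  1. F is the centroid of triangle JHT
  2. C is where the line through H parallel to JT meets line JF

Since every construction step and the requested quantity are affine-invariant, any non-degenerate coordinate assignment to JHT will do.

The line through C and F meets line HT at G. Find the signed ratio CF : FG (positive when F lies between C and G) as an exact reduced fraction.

Choose coordinates J = (0, 0), H = (1, 0), T = (0, 1).
1. F is the centroid of triangle JHT ⇒ F = (1/3, 1/3)
2. C is where the line through H parallel to JT meets line JF ⇒ C = (1, 1)
line CF meets HT at G = (1/2, 1/2)
F = C + t·(G−C) with t = 4/3, so CF:FG = 4/3:-1/3

CF:FG = -4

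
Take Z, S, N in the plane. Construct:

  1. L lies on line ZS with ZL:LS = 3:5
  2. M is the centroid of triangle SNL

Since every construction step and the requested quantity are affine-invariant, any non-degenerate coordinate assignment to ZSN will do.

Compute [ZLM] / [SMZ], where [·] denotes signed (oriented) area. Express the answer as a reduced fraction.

[ZLM]:[SMZ] = 3/8

Work in coordinates with Z = (0, 0), S = (1, 0), N = (0, 1).
1. L lies on line ZS with ZL:LS = 3:5 ⇒ L = (3/8, 0)
2. M is the centroid of triangle SNL ⇒ M = (11/24, 1/3)
2·[ZLM] = 1/8, 2·[SMZ] = 1/3
[ZLM]:[SMZ] = 1/8:1/3 = 3/8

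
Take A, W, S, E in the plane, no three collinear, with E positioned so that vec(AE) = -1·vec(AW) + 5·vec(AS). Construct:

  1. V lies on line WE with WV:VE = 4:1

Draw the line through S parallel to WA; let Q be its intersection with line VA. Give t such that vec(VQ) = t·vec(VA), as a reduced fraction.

t = 3/4

Set A = (0, 0), W = (1, 0), S = (0, 1), E = (-1, 5); any affine frame gives the same invariant.
1. V lies on line WE with WV:VE = 4:1 ⇒ V = (-3/5, 4)
through S parallel to WA: direction (-1, 0); meets VA at Q = (-3/20, 1)
Q = V + t·(A−V) with t = 3/4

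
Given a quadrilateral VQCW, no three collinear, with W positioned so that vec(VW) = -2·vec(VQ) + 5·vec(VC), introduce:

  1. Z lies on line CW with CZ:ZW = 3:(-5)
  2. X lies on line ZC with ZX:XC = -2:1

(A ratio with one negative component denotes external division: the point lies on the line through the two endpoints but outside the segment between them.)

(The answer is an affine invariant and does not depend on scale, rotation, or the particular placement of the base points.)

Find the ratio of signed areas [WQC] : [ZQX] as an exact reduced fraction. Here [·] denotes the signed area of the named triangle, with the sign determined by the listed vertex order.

Work in coordinates with V = (0, 0), Q = (1, 0), C = (0, 1), W = (-2, 5).
1. Z lies on line CW with CZ:ZW = 3:(-5) ⇒ Z = (3, -5)
2. X lies on line ZC with ZX:XC = -2:1 ⇒ X = (-3, 7)
2·[WQC] = -2, 2·[ZQX] = 6
[WQC]:[ZQX] = -2:6 = -1/3

[WQC]:[ZQX] = -1/3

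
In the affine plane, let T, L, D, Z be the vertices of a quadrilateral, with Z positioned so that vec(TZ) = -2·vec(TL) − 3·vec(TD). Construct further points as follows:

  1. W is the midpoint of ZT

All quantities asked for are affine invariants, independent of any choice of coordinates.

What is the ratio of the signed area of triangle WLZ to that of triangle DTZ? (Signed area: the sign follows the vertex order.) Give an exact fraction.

[WLZ]:[DTZ] = 3/4

Set T = (0, 0), L = (1, 0), D = (0, 1), Z = (-2, -3); any affine frame gives the same invariant.
1. W is the midpoint of ZT ⇒ W = (-1, -3/2)
2·[WLZ] = -3/2, 2·[DTZ] = -2
[WLZ]:[DTZ] = -3/2:-2 = 3/4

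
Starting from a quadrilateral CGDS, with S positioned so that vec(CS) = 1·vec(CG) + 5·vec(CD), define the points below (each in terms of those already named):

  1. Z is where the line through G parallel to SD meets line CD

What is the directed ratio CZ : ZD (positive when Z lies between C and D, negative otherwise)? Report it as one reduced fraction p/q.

CZ:ZD = -4/5

Set C = (0, 0), G = (1, 0), D = (0, 1), S = (1, 5); any affine frame gives the same invariant.
1. Z is where the line through G parallel to SD meets line CD ⇒ Z = (0, -4)
Z = C + t·(D−C) with t = -4, so CZ:ZD = t:(1−t) = -4:5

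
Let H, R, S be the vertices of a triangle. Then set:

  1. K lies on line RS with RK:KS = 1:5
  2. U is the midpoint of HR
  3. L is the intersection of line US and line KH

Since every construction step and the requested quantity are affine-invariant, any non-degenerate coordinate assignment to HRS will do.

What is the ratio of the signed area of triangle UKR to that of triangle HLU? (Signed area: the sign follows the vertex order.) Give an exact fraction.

[UKR]:[HLU] = 11/6

Work in coordinates with H = (0, 0), R = (1, 0), S = (0, 1).
1. K lies on line RS with RK:KS = 1:5 ⇒ K = (5/6, 1/6)
2. U is the midpoint of HR ⇒ U = (1/2, 0)
3. L is the intersection of line US and line KH ⇒ L = (5/11, 1/11)
2·[UKR] = -1/12, 2·[HLU] = -1/22
[UKR]:[HLU] = -1/12:-1/22 = 11/6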